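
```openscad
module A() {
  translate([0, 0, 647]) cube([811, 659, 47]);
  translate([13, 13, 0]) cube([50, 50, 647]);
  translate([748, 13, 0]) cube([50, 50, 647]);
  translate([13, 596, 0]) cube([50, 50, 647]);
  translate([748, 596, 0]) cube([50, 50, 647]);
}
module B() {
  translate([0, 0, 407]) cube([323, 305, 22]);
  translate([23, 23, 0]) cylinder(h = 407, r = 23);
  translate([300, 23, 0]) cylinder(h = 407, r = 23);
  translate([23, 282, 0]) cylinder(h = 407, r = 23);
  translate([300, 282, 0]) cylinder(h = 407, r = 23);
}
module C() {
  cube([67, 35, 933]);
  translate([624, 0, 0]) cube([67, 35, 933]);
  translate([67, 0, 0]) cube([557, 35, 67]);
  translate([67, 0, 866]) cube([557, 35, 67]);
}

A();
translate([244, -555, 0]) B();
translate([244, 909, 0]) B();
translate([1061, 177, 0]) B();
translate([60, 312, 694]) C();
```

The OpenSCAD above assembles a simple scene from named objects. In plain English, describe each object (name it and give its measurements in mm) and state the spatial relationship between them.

A is a table with a 811×659 mm rectangular top, 47 mm thick, top surface at z = 694 mm, supported by four 50×50 mm square legs, each inset 13 mm from the nearest pair of top edges, running from the floor.

B is a simple wooden stool: a rectangular seat 323 mm (x) by 305 mm (y), 22 mm thick, top face at z = 429 mm, on four round legs, each 46 mm in diameter. The legs rest on z = 0, each leg's axis is inset half a diameter from the nearest pair of seat edges (so the leg's bounding box is flush with the corner).

C is a rectangular picture frame lying in the x–z plane (depth along y). The opening is 557 mm wide (x) by 799 mm tall (z), surrounded by a border 67 mm wide on all four sides. The frame is 35 mm deep and is made of two full-height vertical stiles with two horizontal rails fitted between them.

Three stools sit around the table at the −y, +y, +x sides. The picture frame is on top of the table, centred.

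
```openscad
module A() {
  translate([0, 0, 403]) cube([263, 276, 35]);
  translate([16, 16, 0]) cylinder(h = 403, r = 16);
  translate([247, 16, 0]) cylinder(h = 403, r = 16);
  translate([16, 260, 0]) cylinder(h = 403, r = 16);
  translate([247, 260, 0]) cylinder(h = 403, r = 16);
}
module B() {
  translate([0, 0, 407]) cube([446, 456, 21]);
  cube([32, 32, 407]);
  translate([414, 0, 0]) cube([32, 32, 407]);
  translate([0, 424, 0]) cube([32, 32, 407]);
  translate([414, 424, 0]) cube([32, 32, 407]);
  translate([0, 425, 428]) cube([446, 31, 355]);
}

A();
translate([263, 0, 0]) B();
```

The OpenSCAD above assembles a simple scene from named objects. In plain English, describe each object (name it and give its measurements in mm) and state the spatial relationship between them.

A is a simple wooden stool: a rectangular seat 263 mm (x) by 276 mm (y), 35 mm thick, top face at z = 438 mm, on four round legs, each 32 mm in diameter. The legs rest on z = 0, each leg's axis is inset half a diameter from the nearest pair of seat edges (so the leg's bounding box is flush with the corner).

B is a chair. The seat is a 446×456×21 mm slab with its top at z = 428 mm, on four 32×32 mm corner legs (flush with the seat edges, standing on z = 0). A flat backrest 31 mm thick, 355 mm tall, spans the full seat width and rises from the seat top along its +y edge, rear face flush with the rear of the seat.

The chair is against the stool's +x side, with their −y faces flush.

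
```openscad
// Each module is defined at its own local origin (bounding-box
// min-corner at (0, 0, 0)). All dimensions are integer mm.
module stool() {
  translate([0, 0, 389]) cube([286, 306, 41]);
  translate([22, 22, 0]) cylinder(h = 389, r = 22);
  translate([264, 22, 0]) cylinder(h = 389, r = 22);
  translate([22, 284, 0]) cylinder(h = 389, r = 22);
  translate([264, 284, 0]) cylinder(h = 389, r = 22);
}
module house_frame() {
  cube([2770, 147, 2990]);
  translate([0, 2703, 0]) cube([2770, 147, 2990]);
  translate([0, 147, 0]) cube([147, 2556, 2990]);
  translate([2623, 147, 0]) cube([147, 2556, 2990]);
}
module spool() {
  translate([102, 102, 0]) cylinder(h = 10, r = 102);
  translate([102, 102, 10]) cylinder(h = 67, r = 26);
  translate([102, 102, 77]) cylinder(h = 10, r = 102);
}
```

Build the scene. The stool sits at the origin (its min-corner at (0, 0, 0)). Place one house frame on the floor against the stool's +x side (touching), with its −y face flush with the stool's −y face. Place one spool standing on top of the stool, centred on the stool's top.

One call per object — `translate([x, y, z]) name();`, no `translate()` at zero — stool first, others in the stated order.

stool();
translate([286, 0, 0]) house_frame();
translate([41, 51, 430]) spool();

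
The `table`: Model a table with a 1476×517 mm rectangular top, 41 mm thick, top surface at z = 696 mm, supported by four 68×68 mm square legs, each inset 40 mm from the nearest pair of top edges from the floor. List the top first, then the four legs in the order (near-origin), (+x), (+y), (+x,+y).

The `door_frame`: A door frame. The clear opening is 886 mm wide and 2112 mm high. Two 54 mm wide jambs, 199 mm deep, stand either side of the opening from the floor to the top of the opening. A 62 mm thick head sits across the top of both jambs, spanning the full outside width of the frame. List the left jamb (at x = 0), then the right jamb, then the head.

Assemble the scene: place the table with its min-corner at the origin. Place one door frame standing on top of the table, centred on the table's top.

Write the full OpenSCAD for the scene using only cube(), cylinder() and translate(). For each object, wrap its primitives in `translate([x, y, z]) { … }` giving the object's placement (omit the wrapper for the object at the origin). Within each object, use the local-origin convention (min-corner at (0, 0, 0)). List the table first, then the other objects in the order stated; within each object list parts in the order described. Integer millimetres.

translate([0, 0, 655]) cube([1476, 517, 41]);
translate([40, 40, 0]) cube([68, 68, 655]);
translate([1368, 40, 0]) cube([68, 68, 655]);
translate([40, 409, 0]) cube([68, 68, 655]);
translate([1368, 409, 0]) cube([68, 68, 655]);
translate([241, 159, 696]) {
  cube([54, 199, 2112]);
  translate([940, 0, 0]) cube([54, 199, 2112]);
  translate([0, 0, 2112]) cube([994, 199, 62]);
}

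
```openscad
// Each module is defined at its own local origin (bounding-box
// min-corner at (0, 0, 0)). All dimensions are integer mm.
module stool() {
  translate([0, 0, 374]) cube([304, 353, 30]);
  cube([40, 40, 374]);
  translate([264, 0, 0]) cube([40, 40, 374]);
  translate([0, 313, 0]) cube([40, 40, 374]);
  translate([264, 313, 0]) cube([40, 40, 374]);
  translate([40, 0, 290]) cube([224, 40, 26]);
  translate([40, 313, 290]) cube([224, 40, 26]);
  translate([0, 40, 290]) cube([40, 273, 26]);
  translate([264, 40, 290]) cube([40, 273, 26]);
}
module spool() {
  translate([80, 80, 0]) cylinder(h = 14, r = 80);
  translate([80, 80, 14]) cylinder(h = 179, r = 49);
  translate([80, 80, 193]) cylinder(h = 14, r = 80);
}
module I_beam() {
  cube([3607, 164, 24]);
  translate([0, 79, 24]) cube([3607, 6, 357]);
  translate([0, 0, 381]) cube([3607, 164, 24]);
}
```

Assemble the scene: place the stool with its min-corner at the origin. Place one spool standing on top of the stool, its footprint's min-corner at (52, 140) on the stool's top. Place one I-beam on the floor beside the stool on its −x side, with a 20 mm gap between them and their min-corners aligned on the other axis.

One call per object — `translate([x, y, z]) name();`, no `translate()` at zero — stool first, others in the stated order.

stool();
translate([52, 140, 404]) spool();
translate([-3627, 0, 0]) I_beam();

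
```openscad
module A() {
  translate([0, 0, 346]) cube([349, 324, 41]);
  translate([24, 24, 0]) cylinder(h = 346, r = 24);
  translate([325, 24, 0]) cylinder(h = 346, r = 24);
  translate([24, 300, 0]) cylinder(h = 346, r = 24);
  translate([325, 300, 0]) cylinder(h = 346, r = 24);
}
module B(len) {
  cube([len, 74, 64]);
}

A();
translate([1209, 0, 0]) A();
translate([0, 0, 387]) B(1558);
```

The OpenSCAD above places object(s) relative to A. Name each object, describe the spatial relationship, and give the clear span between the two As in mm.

Second stool starts at x = 1209; first ends at x = 349; clear span = 1209 − 349 = 860 mm.

A is a stool. B is a beam. A beam spans the tops of two stools. The clear span between the two stools is 860 mm.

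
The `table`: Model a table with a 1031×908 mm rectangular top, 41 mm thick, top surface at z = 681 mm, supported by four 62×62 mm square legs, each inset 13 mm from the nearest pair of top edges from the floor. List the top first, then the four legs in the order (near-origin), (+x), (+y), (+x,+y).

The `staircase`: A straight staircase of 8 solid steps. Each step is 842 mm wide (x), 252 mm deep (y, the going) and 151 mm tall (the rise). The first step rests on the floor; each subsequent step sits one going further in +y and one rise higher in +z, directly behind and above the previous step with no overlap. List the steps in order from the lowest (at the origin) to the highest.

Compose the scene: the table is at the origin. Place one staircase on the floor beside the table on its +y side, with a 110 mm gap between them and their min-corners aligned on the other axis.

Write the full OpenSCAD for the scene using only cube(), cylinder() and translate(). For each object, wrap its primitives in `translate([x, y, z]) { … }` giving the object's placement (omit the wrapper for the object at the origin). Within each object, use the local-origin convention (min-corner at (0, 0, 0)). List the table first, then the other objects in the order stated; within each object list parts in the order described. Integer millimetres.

translate([0, 0, 640]) cube([1031, 908, 41]);
translate([13, 13, 0]) cube([62, 62, 640]);
translate([956, 13, 0]) cube([62, 62, 640]);
translate([13, 833, 0]) cube([62, 62, 640]);
translate([956, 833, 0]) cube([62, 62, 640]);
translate([0, 1018, 0]) {
  cube([842, 252, 151]);
  translate([0, 252, 151]) cube([842, 252, 151]);
  translate([0, 504, 302]) cube([842, 252, 151]);
  translate([0, 756, 453]) cube([842, 252, 151]);
  translate([0, 1008, 604]) cube([842, 252, 151]);
  translate([0, 1260, 755]) cube([842, 252, 151]);
  translate([0, 1512, 906]) cube([842, 252, 151]);
  translate([0, 1764, 1057]) cube([842, 252, 151]);
}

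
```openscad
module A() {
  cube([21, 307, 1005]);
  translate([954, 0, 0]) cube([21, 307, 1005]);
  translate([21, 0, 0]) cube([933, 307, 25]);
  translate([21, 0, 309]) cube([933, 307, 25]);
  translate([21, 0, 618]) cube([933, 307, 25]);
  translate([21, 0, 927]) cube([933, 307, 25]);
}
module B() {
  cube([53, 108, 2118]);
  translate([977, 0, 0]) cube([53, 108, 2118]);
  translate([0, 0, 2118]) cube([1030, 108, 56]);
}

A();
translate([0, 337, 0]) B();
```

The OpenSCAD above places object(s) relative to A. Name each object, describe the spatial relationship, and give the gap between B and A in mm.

The door frame's nearest face is 30 mm from the bookshelf's +y face.

A is a bookshelf. B is a door frame. The door frame is on the floor beside the bookshelf on its +y side. The gap between the door frame and the bookshelf is 30 mm.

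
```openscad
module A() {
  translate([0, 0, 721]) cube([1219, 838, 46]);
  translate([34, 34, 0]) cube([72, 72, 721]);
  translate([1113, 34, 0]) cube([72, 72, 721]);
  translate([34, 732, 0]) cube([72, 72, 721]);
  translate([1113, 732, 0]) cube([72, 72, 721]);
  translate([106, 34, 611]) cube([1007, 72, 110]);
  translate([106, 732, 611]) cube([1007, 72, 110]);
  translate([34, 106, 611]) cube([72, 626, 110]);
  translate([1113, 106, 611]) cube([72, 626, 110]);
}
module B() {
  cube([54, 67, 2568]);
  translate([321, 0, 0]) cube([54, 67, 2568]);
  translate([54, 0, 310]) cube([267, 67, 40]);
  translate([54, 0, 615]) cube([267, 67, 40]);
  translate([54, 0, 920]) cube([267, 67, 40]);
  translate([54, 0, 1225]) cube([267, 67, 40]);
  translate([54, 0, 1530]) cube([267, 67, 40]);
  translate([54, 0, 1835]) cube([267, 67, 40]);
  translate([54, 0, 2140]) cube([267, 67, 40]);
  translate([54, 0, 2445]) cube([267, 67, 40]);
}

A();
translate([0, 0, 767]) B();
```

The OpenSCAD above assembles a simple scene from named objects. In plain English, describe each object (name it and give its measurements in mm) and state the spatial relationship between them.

A is a table with a 1219×838 mm rectangular top, 46 mm thick, top surface at z = 767 mm, supported by four 72×72 mm square legs, each inset 34 mm from the nearest pair of top edges, running from the floor. Four apron rails, 72 mm thick and 110 mm tall, run between adjacent legs with their top edges flush with the underside of the top and their outer faces flush with the legs' outer faces.

B is a straight ladder. Two 54×67 mm vertical rails, 2568 mm tall, stand 375 mm apart (outside-to-outside) with their front faces coplanar on the −y side. 8 rungs, each 67 mm deep and 40 mm tall, span between the inner faces of the rails, front faces flush with the rails. The lowest rung's underside is at z = 310 mm and rungs are spaced 305 mm apart (underside to underside).

The ladder is on top of the table.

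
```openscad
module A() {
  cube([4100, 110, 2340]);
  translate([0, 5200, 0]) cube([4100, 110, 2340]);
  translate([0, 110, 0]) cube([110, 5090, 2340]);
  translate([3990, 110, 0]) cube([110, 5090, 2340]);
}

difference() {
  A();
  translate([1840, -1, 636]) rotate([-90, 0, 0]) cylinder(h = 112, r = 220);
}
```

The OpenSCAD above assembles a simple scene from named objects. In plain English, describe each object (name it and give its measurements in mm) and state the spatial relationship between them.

A is a box-shaped house frame (walls only): outside footprint 4100×5310 mm, wall height 2340 mm, wall thickness 110 mm. The two y-facing walls run the full x-width; the two x-facing walls fit between the inner faces of the y-facing walls.

The house frame has a circular hole of radius 220 mm through its front wall, centred at (x = 1840, z = 636).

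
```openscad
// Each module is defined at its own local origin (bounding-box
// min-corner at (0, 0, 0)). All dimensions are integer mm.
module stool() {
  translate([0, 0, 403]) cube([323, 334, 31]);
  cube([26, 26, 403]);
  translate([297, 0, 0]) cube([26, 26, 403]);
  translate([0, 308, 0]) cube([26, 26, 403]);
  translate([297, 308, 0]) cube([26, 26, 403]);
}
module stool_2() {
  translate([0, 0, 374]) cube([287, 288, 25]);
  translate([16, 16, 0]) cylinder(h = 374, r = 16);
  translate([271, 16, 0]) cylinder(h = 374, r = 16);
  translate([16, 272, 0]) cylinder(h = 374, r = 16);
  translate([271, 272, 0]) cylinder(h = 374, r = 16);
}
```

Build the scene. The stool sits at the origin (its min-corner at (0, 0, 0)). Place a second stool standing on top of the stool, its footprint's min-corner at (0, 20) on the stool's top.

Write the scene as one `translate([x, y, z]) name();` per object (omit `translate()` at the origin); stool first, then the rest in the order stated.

stool();
translate([0, 20, 434]) stool_2();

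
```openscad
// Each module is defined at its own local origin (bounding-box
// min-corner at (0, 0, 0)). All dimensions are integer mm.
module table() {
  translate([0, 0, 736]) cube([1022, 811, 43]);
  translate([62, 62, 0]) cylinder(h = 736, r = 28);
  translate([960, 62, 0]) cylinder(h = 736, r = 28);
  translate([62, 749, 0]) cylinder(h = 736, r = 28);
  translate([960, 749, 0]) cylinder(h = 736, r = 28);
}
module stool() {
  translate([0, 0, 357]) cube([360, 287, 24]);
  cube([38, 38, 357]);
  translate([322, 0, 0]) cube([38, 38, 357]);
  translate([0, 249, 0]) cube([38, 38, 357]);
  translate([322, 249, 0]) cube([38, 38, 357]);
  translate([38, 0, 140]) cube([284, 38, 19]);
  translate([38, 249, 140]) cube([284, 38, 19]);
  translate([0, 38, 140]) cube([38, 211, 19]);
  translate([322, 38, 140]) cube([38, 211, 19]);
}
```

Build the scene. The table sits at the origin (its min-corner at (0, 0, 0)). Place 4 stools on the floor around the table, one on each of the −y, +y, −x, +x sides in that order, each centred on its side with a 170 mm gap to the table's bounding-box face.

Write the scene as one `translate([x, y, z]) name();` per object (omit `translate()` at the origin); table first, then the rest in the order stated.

table();
translate([331, -457, 0]) stool();
translate([331, 981, 0]) stool();
translate([-530, 262, 0]) stool();
translate([1192, 262, 0]) stool();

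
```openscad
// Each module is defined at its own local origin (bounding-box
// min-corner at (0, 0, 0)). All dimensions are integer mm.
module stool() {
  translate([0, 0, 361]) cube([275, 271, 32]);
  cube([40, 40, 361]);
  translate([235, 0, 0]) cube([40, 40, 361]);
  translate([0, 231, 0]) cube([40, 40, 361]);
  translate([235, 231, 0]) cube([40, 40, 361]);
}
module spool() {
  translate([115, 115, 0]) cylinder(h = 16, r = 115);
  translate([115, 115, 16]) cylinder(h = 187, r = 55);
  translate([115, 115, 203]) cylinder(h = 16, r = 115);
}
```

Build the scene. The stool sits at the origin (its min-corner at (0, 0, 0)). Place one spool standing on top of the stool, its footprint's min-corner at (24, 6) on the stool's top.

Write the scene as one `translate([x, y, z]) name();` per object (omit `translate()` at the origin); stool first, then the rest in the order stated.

stool();
translate([24, 6, 393]) spool();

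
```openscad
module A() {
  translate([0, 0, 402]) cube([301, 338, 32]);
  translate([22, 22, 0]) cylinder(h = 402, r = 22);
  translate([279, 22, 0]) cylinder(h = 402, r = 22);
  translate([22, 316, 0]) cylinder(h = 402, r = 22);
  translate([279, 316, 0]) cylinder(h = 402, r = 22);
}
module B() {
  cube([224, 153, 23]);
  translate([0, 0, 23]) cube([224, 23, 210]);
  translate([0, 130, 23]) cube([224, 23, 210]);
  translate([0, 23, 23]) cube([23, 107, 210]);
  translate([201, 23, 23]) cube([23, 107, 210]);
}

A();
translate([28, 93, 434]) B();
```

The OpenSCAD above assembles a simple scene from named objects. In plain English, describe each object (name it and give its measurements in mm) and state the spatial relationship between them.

A is a simple wooden stool: a rectangular seat 301 mm (x) by 338 mm (y), 32 mm thick, top face at z = 434 mm, on four round legs, each 44 mm in diameter. The legs rest on z = 0, each leg's axis is inset half a diameter from the nearest pair of seat edges (so the leg's bounding box is flush with the corner).

B is an open storage box with external size 224×153×233 mm and wall thickness 23 mm (the base is also 23 mm thick). The base covers the whole footprint; the four walls stand on the base, with the y-facing walls full-width and the x-facing walls fitting between their inner faces.

The open box is on top of the stool.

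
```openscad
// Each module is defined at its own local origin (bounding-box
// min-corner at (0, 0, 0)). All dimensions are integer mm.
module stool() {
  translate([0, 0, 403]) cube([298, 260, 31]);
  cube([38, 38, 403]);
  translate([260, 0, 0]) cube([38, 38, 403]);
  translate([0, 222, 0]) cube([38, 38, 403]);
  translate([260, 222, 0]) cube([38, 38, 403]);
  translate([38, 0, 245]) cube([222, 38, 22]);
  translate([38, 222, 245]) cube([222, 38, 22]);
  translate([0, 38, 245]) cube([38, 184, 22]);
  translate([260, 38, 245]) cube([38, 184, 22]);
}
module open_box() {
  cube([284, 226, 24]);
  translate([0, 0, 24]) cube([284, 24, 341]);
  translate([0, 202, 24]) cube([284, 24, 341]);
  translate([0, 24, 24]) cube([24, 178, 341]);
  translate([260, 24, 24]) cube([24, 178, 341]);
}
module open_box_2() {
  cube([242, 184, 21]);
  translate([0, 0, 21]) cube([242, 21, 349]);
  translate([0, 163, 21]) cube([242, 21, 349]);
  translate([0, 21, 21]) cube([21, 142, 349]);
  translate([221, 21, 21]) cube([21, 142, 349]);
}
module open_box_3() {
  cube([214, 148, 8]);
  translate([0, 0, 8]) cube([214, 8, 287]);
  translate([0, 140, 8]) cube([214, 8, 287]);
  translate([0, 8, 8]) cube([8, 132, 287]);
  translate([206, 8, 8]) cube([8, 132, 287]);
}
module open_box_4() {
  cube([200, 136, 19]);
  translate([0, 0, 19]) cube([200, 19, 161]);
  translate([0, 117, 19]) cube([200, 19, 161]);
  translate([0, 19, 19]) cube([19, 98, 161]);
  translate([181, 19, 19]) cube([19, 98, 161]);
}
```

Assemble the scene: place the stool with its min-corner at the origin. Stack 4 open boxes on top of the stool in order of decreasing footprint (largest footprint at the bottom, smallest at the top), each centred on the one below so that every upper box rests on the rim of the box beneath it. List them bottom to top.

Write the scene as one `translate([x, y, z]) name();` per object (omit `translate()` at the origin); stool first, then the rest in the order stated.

stool();
translate([7, 17, 434]) open_box();
translate([28, 38, 799]) open_box_2();
translate([42, 56, 1169]) open_box_3();
translate([49, 62, 1464]) open_box_4();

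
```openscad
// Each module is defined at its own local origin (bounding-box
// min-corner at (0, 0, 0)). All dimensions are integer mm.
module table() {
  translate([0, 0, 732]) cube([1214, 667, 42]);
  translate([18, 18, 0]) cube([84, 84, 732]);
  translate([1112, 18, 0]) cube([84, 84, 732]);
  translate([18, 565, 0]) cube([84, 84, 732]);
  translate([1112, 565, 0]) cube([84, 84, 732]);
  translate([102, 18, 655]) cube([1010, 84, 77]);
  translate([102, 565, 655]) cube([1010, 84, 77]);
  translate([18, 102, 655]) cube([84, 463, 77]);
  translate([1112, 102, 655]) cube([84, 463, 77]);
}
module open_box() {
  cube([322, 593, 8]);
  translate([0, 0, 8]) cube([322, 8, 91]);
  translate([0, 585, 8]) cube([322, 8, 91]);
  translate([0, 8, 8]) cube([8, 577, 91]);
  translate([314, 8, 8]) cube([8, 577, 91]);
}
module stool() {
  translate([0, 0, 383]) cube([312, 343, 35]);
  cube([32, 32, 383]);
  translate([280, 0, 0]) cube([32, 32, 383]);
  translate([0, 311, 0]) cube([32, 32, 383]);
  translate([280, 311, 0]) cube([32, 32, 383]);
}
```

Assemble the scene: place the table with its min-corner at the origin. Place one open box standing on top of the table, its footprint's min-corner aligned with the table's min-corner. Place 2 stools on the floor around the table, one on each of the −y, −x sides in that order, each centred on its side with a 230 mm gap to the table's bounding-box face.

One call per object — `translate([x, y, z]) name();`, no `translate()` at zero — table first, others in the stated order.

table();
translate([0, 0, 774]) open_box();
translate([451, -573, 0]) stool();
translate([-542, 162, 0]) stool();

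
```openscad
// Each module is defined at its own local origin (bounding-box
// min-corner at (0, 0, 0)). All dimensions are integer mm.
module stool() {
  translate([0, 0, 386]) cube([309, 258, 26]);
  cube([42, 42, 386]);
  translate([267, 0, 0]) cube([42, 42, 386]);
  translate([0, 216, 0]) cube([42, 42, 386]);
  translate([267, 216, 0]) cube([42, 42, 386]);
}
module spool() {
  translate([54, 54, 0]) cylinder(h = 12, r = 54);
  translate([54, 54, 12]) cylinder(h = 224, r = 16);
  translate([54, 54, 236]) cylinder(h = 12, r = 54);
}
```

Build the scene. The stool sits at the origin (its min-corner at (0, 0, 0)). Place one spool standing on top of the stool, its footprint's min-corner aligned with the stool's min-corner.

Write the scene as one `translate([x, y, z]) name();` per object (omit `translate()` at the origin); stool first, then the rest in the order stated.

stool();
translate([0, 0, 412]) spool();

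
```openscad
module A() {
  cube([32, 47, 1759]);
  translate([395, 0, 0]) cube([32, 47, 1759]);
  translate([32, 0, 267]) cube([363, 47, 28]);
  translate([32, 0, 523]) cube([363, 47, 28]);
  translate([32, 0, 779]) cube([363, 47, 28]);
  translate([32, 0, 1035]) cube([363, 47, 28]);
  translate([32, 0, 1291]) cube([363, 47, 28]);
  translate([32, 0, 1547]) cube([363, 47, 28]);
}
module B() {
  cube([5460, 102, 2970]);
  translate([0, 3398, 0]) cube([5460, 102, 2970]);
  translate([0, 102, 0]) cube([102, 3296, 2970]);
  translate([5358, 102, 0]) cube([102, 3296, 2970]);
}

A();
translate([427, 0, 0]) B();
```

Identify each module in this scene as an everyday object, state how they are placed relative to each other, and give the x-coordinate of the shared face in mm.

A is a ladder. B is a house frame. The house frame is against the ladder's +x side, with their −y faces flush. The x-coordinate of the shared face is 427 mm.

The ladder's +x face and the house frame's −x face are both at x = 427 mm.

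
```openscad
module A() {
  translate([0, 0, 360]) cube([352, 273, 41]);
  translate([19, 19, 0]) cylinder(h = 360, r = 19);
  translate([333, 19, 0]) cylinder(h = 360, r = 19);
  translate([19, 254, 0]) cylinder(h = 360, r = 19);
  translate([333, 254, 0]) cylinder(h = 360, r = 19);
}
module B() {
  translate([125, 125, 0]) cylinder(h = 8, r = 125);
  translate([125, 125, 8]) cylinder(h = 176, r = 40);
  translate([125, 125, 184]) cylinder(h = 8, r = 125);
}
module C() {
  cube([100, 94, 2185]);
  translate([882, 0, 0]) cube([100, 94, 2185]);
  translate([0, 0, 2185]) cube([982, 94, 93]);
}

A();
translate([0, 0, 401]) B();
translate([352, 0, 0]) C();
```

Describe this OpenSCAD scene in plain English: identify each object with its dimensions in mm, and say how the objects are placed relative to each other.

A is a four-legged stool. The seat is a 352×273×41 mm slab whose top surface is at z = 401 mm; four round legs, each 38 mm in diameter, run from the floor (z = 0) to the underside of the seat, each leg's axis is inset half a diameter from the nearest pair of seat edges (so the leg's bounding box is flush with the corner).

B is a spool: two coaxial disc flanges of radius 125 mm and thickness 8 mm, joined by a core cylinder of radius 40 mm and height 176 mm. The lower flange rests on z = 0 and the three cylinders share a vertical axis.

C is a door frame. The clear opening is 782 mm wide and 2185 mm high. Two 100 mm wide jambs, 94 mm deep, stand either side of the opening from the floor to the top of the opening. A 93 mm thick head sits across the top of both jambs, spanning the full outside width of the frame.

The spool is on top of the stool. The door frame is against the stool's +x side, with their −y faces flush.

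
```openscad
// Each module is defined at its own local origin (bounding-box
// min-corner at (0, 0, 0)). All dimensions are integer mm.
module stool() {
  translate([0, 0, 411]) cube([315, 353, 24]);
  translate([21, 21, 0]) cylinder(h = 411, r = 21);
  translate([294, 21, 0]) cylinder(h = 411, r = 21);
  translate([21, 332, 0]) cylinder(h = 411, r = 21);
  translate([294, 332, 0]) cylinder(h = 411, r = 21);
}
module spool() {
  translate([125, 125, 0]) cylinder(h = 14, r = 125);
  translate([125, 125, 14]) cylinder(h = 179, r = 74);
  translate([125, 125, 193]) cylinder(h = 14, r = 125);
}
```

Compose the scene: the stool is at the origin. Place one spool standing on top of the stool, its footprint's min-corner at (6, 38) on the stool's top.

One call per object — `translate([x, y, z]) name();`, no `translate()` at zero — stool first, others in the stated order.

stool();
translate([6, 38, 435]) spool();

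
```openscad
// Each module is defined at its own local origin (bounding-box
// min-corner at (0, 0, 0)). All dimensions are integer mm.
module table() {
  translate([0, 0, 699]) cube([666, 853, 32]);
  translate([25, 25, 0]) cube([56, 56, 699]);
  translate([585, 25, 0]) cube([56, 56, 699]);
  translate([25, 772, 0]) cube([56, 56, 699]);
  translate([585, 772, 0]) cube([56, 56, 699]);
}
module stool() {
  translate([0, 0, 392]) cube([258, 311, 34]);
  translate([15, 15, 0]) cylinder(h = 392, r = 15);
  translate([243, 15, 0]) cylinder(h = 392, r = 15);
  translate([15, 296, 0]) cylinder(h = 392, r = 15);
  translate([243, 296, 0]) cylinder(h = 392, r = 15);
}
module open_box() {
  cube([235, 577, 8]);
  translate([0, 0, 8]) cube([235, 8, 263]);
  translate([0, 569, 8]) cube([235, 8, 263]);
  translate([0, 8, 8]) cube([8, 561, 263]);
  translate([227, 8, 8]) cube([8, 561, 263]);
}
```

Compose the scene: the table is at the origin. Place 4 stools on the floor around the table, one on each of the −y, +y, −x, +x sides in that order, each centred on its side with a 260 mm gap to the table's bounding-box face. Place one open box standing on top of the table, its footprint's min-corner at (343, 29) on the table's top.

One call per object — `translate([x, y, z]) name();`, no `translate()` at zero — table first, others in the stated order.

table();
translate([204, -571, 0]) stool();
translate([204, 1113, 0]) stool();
translate([-518, 271, 0]) stool();
translate([926, 271, 0]) stool();
translate([343, 29, 731]) open_box();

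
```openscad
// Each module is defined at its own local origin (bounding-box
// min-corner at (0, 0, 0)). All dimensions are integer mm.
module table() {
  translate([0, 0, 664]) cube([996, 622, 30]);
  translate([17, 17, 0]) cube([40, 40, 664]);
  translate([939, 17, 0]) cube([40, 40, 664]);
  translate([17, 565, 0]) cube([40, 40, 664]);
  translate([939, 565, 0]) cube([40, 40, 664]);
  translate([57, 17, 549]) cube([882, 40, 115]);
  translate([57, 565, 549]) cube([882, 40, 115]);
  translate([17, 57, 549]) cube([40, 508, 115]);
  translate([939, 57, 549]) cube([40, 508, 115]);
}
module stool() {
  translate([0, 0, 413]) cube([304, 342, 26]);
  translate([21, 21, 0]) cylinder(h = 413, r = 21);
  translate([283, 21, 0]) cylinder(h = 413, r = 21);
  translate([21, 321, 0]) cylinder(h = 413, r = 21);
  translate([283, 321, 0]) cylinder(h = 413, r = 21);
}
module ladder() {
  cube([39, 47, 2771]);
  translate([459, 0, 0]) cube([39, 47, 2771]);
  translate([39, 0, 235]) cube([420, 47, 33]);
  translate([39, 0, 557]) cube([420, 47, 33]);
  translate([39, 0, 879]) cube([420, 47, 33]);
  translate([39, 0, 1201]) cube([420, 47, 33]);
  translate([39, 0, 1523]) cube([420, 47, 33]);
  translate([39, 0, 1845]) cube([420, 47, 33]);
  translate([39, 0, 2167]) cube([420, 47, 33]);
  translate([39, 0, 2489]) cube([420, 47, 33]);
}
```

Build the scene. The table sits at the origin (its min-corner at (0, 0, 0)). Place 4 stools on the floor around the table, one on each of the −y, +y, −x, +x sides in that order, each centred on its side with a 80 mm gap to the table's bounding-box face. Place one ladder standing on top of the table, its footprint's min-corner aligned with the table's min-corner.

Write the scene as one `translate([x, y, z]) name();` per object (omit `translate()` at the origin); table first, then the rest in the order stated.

table();
translate([346, -422, 0]) stool();
translate([346, 702, 0]) stool();
translate([-384, 140, 0]) stool();
translate([1076, 140, 0]) stool();
translate([0, 0, 694]) ladder();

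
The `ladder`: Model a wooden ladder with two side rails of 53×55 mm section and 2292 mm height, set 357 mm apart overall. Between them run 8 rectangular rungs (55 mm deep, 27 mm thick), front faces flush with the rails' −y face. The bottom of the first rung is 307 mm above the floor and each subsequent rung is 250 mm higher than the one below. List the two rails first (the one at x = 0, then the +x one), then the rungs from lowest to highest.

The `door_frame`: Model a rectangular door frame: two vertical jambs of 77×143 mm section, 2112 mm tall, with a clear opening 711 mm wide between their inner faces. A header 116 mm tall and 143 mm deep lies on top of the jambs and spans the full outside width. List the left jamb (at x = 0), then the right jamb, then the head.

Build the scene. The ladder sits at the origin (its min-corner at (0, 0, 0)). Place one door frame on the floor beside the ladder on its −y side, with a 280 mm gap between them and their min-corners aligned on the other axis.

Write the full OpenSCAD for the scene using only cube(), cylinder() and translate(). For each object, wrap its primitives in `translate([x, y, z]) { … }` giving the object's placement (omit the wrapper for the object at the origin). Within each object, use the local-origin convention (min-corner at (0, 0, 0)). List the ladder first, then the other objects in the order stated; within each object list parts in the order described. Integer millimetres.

cube([53, 55, 2292]);
translate([304, 0, 0]) cube([53, 55, 2292]);
translate([53, 0, 307]) cube([251, 55, 27]);
translate([53, 0, 557]) cube([251, 55, 27]);
translate([53, 0, 807]) cube([251, 55, 27]);
translate([53, 0, 1057]) cube([251, 55, 27]);
translate([53, 0, 1307]) cube([251, 55, 27]);
translate([53, 0, 1557]) cube([251, 55, 27]);
translate([53, 0, 1807]) cube([251, 55, 27]);
translate([53, 0, 2057]) cube([251, 55, 27]);
translate([0, -423, 0]) {
  cube([77, 143, 2112]);
  translate([788, 0, 0]) cube([77, 143, 2112]);
  translate([0, 0, 2112]) cube([865, 143, 116]);
}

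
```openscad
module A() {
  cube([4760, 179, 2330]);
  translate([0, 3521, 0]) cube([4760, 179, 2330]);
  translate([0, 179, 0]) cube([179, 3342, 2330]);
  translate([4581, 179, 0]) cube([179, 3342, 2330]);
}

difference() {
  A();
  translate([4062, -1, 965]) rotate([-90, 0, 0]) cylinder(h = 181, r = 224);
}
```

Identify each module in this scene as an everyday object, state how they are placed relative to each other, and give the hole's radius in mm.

The subtracted cylinder has r = 224 mm.

A is a house frame. The house frame has a circular hole through its front wall. The hole's radius is 224 mm.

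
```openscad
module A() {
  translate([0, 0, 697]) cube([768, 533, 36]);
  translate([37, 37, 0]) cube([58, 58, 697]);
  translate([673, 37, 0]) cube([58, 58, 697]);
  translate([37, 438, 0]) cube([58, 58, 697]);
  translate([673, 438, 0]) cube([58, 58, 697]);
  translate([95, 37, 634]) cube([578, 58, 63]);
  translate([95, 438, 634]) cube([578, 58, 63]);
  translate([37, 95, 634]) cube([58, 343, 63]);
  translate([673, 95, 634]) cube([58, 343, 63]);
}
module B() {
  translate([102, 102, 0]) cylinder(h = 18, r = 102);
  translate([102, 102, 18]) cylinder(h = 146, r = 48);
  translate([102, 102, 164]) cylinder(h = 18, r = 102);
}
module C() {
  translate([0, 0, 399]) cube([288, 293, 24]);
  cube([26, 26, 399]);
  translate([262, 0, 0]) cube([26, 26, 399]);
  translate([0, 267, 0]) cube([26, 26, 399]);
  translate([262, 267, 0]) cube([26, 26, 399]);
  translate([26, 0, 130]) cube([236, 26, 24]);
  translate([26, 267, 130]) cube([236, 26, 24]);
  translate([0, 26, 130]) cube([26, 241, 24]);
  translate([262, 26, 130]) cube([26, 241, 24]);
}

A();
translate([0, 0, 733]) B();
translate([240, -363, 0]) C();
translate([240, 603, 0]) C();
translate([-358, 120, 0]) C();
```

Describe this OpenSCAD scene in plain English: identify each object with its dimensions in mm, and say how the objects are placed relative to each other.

A is a table with a 768×533 mm rectangular top, 36 mm thick, top surface at z = 733 mm, supported by four 58×58 mm square legs, each inset 37 mm from the nearest pair of top edges, running from the floor. Four apron rails, 58 mm thick and 63 mm tall, run between adjacent legs with their top edges flush with the underside of the top and their outer faces flush with the legs' outer faces.

B is a spool: two coaxial disc flanges of radius 102 mm and thickness 18 mm, joined by a core cylinder of radius 48 mm and height 146 mm. The lower flange rests on z = 0 and the three cylinders share a vertical axis.

C is a four-legged stool. The seat is 288×293 mm, 24 mm thick, top at z = 423 mm. It stands on four square legs, each 26×26 mm in cross-section, from z = 0 to the seat underside, each flush with a corner of the seat. Four stretchers, 26 mm wide and 24 mm tall, connect adjacent legs with their undersides at z = 130 mm, each running between the inner faces of the legs it joins and aligned with the legs' outer faces on the other axis.

The spool is on top of the table. Three stools sit around the table at the −y, +y, −x sides.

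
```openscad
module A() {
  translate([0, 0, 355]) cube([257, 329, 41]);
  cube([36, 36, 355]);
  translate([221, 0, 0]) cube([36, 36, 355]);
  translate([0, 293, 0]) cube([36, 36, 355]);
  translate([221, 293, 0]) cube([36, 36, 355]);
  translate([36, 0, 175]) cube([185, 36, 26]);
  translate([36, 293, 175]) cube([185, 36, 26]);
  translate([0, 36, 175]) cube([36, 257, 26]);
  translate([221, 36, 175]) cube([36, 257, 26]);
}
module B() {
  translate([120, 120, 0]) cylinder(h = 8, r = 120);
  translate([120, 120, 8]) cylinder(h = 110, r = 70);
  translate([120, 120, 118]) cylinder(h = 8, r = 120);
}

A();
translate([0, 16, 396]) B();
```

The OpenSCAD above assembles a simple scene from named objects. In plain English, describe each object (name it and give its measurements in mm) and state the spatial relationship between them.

A is a simple wooden stool: a rectangular seat 257 mm (x) by 329 mm (y), 41 mm thick, top face at z = 396 mm, on four square legs, each 36×36 mm in cross-section. The legs rest on z = 0, each flush with a corner of the seat. Four stretchers, 36 mm wide and 26 mm tall, connect adjacent legs with their undersides at z = 175 mm, each running between the inner faces of the legs it joins and aligned with the legs' outer faces on the other axis.

B is a spool: two coaxial disc flanges of radius 120 mm and thickness 8 mm, joined by a core cylinder of radius 70 mm and height 110 mm. The lower flange rests on z = 0 and the three cylinders share a vertical axis.

The spool is on top of the stool.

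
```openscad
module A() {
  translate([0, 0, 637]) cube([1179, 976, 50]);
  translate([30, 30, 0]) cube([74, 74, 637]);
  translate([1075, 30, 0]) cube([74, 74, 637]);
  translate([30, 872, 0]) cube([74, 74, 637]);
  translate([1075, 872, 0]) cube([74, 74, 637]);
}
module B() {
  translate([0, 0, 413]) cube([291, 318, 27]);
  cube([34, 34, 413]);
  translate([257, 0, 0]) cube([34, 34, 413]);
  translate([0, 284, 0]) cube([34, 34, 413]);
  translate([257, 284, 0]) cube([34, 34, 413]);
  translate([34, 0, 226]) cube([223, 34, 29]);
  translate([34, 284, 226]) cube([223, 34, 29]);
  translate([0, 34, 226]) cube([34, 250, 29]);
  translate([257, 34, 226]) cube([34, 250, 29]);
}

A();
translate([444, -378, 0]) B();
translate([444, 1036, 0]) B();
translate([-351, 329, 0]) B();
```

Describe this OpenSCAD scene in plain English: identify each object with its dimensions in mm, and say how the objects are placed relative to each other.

A is a table: top 1179 mm (x) × 976 mm (y), 50 mm thick, upper face at z = 687 mm, on four 74×74 mm square legs, each inset 30 mm from the nearest pair of top edges, running from z = 0 to the bottom of the top.

B is a four-legged stool. The seat is 291×318 mm, 27 mm thick, top at z = 440 mm. It stands on four square legs, each 34×34 mm in cross-section, from z = 0 to the seat underside, each flush with a corner of the seat. Four stretchers, 34 mm wide and 29 mm tall, connect adjacent legs with their undersides at z = 226 mm, each running between the inner faces of the legs it joins and aligned with the legs' outer faces on the other axis.

Three stools sit around the table at the −y, +y, −x sides.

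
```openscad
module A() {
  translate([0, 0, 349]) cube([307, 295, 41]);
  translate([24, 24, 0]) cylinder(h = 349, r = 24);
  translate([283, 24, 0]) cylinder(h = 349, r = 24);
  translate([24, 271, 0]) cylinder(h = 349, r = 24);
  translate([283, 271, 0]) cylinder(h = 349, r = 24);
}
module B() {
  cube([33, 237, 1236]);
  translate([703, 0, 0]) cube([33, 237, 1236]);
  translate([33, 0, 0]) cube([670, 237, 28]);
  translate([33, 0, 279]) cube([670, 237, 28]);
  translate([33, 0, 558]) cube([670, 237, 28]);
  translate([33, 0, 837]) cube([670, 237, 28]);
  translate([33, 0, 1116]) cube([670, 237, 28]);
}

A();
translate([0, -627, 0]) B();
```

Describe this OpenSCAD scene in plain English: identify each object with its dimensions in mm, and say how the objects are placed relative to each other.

A is a simple wooden stool: a rectangular seat 307 mm (x) by 295 mm (y), 41 mm thick, top face at z = 390 mm, on four round legs, each 48 mm in diameter. The legs rest on z = 0, each leg's axis is inset half a diameter from the nearest pair of seat edges (so the leg's bounding box is flush with the corner).

B is an open bookshelf. Two side panels, each 33 mm thick, 237 mm deep and 1236 mm tall, stand 736 mm apart (outside-to-outside). Between them sit 5 shelves, each 28 mm thick and 237 mm deep, spanning the full gap between the sides. The bottom shelf rests on the floor (its underside at z = 0) and the clear gap between one shelf's top and the next shelf's underside is 251 mm.

The bookshelf is on the floor beside the stool on its −y side.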